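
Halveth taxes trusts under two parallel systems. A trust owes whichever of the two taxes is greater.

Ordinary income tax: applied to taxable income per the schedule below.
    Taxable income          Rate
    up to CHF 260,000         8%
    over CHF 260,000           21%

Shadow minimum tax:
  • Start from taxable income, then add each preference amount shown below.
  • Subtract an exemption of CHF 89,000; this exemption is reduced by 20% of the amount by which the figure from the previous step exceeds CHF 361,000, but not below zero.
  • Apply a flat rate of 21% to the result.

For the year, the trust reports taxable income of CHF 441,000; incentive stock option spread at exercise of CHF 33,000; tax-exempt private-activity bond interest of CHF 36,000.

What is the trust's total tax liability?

Ordinary income tax:
  CHF 260,000 × 8% = CHF 20,800
  CHF 181,000 × 21% = CHF 38,010
  → CHF 58,810

Shadow minimum tax:
  Adjusted income: CHF 441,000 + CHF 33,000 + CHF 36,000 = CHF 510,000
  Exemption: CHF 89,000 − 20% × (CHF 510,000 − CHF 361,000) = CHF 89,000 − CHF 29,800 = CHF 59,200
  Base: CHF 510,000 − CHF 59,200 = CHF 450,800
  CHF 450,800 × 21% = CHF 94,668

CHF 94,668 > CHF 58,810, so the shadow minimum tax is the binding amount.

CHF 94,668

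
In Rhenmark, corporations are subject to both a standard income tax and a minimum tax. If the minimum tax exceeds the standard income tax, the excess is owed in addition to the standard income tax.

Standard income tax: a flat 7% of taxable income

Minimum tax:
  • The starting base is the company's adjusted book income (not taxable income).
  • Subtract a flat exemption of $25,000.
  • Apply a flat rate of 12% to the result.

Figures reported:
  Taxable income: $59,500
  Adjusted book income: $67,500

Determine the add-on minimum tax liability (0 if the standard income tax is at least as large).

Standard income tax:
  $59,500 × 7% = $4,165

Minimum tax:
  Base (adjusted book income): $67,500
  Less exemption $25,000 → base $42,500
  $42,500 × 12% = $5,100

Excess of minimum tax over standard income tax: $5,100 − $4,165 = $935.

$935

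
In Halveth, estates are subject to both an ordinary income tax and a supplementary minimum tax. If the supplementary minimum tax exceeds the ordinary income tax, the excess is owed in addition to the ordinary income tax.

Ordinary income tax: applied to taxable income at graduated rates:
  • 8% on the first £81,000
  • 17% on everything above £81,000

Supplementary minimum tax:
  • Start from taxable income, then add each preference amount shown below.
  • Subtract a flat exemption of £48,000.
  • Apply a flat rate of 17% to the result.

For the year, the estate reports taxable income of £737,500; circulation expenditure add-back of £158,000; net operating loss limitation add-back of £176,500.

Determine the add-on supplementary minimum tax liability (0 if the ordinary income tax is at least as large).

£55,995

Ordinary income tax:
  £81,000 × 8% = £6,480
  £656,500 × 17% = £111,605
  → £118,085

Supplementary minimum tax:
  Adjusted income: £737,500 + £158,000 + £176,500 = £1,072,000
  Less exemption £48,000 → base £1,024,000
  £1,024,000 × 17% = £174,080

Excess of supplementary minimum tax over ordinary income tax: £174,080 − £118,085 = £55,995.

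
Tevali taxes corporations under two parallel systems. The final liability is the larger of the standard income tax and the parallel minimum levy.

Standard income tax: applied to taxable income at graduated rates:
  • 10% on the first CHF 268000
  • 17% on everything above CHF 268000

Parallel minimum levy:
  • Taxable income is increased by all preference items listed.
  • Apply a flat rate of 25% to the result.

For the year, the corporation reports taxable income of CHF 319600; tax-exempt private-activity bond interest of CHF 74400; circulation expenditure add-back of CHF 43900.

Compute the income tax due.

Standard income tax:
  CHF 268000 × 10% = CHF 26800
  CHF 51600 × 17% = CHF 8772
  → CHF 35572

Parallel minimum levy:
  Adjusted income: CHF 319600 + CHF 74400 + CHF 43900 = CHF 437900
  CHF 437900 × 25% = CHF 109475

CHF 109475 > CHF 35572, so the parallel minimum levy is the binding amount.

CHF 109475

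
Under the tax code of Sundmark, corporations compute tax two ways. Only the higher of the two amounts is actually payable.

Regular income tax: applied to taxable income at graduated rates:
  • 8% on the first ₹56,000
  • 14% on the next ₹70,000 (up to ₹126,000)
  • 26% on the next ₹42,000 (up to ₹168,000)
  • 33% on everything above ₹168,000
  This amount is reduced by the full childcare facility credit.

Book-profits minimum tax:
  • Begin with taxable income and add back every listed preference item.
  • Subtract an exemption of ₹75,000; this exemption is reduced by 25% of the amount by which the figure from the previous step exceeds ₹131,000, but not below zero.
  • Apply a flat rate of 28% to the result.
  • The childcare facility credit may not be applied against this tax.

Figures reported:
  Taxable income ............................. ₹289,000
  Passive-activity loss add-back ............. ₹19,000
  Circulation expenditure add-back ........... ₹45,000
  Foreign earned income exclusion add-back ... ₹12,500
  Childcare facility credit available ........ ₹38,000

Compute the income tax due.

₹97,755

Book-profits minimum tax:
  Adjusted income: ₹289,000 + ₹19,000 + ₹45,000 + ₹12,500 = ₹365,500
  Exemption: ₹75,000 − 25% × (₹365,500 − ₹131,000) = ₹75,000 − ₹58,625 = ₹16,375
  Base: ₹365,500 − ₹16,375 = ₹349,125
  ₹349,125 × 28% = ₹97,755

Regular income tax:
  ₹56,000 × 8% = ₹4,480
  ₹70,000 × 14% = ₹9,800
  ₹42,000 × 26% = ₹10,920
  ₹121,000 × 33% = ₹39,930
  → ₹65,130
  Less childcare facility credit ₹38,000 → ₹27,130

₹97,755 > ₹27,130, so the book-profits minimum tax is the binding amount.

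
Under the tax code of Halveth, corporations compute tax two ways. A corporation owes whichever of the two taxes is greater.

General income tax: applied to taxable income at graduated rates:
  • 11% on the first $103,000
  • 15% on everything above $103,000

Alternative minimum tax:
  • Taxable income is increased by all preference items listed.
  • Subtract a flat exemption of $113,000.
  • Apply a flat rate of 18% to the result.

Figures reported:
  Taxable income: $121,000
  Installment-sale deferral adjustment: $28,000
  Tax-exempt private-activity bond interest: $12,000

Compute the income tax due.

$14,030

General income tax:
  $103,000 × 11% = $11,330
  $18,000 × 15% = $2,700
  → $14,030

Alternative minimum tax:
  Adjusted income: $121,000 + $28,000 + $12,000 = $161,000
  Less exemption $113,000 → base $48,000
  $48,000 × 18% = $8,640

$14,030 > $8,640, so the general income tax governs.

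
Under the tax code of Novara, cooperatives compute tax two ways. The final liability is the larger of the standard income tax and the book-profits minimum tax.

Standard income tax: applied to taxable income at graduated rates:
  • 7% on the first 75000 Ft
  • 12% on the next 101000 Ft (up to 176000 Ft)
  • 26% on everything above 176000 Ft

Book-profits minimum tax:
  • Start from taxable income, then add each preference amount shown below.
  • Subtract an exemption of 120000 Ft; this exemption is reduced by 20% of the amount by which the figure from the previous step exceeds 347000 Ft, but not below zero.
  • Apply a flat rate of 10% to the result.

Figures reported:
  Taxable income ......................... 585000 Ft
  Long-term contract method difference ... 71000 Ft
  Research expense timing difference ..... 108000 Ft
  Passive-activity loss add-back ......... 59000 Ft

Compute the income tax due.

Book-profits minimum tax:
  Adjusted income: 585000 Ft + 71000 Ft + 108000 Ft + 59000 Ft = 823000 Ft
  Exemption: 120000 Ft − 20% × (823000 Ft − 347000 Ft) = 120000 Ft − 95200 Ft = 24800 Ft
  Base: 823000 Ft − 24800 Ft = 798200 Ft
  798200 Ft × 10% = 79820 Ft

Standard income tax:
  75000 Ft × 7% = 5250 Ft
  101000 Ft × 12% = 12120 Ft
  409000 Ft × 26% = 106340 Ft
  → 123710 Ft

123710 Ft > 79820 Ft, so the standard income tax governs.

123710 Ft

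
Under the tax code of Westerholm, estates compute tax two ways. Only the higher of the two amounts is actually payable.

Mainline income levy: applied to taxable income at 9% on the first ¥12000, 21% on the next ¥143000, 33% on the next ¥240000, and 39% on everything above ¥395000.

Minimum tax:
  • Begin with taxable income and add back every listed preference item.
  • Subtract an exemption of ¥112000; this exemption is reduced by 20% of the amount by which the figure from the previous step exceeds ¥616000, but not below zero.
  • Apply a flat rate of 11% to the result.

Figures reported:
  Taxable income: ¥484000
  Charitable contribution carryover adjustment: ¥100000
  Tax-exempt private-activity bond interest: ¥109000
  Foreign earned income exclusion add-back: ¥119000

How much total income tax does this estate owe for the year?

¥145020

Mainline income levy:
  ¥12000 × 9% = ¥1080
  ¥143000 × 21% = ¥30030
  ¥240000 × 33% = ¥79200
  ¥89000 × 39% = ¥34710
  → ¥145020

Minimum tax:
  Adjusted income: ¥484000 + ¥100000 + ¥109000 + ¥119000 = ¥812000
  Exemption: ¥112000 − 20% × (¥812000 − ¥616000) = ¥112000 − ¥39200 = ¥72800
  Base: ¥812000 − ¥72800 = ¥739200
  ¥739200 × 11% = ¥81312

¥145020 > ¥81312, so the mainline income levy governs.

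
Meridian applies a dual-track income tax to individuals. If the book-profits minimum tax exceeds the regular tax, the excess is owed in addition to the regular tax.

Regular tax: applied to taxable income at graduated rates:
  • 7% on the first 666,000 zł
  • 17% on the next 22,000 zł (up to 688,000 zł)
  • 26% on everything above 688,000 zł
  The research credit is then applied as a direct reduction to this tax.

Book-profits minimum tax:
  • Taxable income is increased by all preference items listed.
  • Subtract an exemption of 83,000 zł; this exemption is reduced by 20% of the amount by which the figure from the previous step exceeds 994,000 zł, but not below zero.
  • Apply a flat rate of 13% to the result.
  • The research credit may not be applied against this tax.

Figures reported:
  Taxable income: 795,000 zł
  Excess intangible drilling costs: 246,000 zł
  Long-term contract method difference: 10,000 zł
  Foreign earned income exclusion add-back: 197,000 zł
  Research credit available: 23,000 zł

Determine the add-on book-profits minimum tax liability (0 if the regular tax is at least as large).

Regular tax:
  666,000 zł × 7% = 46,620 zł
  22,000 zł × 17% = 3,740 zł
  107,000 zł × 26% = 27,820 zł
  → 78,180 zł
  Less research credit 23,000 zł → 55,180 zł

Book-profits minimum tax:
  Adjusted income: 795,000 zł + 246,000 zł + 10,000 zł + 197,000 zł = 1,248,000 zł
  Exemption: 83,000 zł − 20% × (1,248,000 zł − 994,000 zł) = 83,000 zł − 50,800 zł = 32,200 zł
  Base: 1,248,000 zł − 32,200 zł = 1,215,800 zł
  1,215,800 zł × 13% = 158,054 zł

Excess of book-profits minimum tax over regular tax: 158,054 zł − 55,180 zł = 102,874 zł.

102,874 zł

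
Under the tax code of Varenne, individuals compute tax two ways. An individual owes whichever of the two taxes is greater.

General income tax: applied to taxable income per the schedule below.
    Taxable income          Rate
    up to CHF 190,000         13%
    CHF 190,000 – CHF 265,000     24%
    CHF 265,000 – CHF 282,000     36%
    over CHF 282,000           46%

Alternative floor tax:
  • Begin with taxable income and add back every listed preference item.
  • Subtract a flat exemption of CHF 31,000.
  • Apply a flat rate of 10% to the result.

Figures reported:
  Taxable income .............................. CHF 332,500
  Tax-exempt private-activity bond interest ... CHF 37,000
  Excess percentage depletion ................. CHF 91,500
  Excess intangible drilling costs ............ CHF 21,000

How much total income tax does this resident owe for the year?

Alternative floor tax:
  Adjusted income: CHF 332,500 + CHF 37,000 + CHF 91,500 + CHF 21,000 = CHF 482,000
  Less exemption CHF 31,000 → base CHF 451,000
  CHF 451,000 × 10% = CHF 45,100

General income tax:
  CHF 190,000 × 13% = CHF 24,700
  CHF 75,000 × 24% = CHF 18,000
  CHF 17,000 × 36% = CHF 6,120
  CHF 50,500 × 46% = CHF 23,230
  → CHF 72,050

CHF 72,050 > CHF 45,100, so the general income tax governs.

CHF 72,050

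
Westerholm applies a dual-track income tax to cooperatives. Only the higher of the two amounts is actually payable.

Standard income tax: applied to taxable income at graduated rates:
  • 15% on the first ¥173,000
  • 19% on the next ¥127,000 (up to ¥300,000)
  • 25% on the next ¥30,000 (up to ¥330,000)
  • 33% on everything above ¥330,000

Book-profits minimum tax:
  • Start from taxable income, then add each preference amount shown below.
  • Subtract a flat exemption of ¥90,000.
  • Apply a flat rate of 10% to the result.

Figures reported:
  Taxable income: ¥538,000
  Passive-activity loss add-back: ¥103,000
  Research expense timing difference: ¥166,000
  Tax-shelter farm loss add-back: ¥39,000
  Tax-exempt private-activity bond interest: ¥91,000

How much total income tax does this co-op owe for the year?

Book-profits minimum tax:
  Adjusted income: ¥538,000 + ¥103,000 + ¥166,000 + ¥39,000 + ¥91,000 = ¥937,000
  Less exemption ¥90,000 → base ¥847,000
  ¥847,000 × 10% = ¥84,700

Standard income tax:
  ¥173,000 × 15% = ¥25,950
  ¥127,000 × 19% = ¥24,130
  ¥30,000 × 25% = ¥7,500
  ¥208,000 × 33% = ¥68,640
  → ¥126,220

¥126,220 > ¥84,700, so the standard income tax governs.

¥126,220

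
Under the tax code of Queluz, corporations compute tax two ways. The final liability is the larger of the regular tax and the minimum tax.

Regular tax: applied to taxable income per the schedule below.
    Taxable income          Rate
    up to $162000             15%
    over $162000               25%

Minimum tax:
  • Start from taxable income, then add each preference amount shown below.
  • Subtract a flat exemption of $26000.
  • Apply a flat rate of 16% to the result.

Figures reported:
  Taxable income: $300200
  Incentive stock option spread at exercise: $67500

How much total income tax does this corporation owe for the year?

Minimum tax:
  Adjusted income: $300200 + $67500 = $367700
  Less exemption $26000 → base $341700
  $341700 × 16% = $54672

Regular tax:
  $162000 × 15% = $24300
  $138200 × 25% = $34550
  → $58850

$58850 > $54672, so the regular tax governs.

$58850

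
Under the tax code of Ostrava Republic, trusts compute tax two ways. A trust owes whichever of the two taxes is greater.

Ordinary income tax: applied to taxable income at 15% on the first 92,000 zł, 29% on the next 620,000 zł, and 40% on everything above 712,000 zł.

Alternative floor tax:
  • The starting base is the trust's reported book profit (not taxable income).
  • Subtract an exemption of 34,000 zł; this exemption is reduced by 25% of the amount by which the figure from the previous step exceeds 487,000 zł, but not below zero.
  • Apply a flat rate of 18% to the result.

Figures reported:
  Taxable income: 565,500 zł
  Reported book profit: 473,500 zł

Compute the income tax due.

Ordinary income tax:
  92,000 zł × 15% = 13,800 zł
  473,500 zł × 29% = 137,315 zł
  → 151,115 zł

Alternative floor tax:
  Base (reported book profit): 473,500 zł
  Exemption: 473,500 zł ≤ 487,000 zł, so full 34,000 zł applies
  Base: 473,500 zł − 34,000 zł = 439,500 zł
  439,500 zł × 18% = 79,110 zł

151,115 zł > 79,110 zł, so the ordinary income tax governs.

151,115 zł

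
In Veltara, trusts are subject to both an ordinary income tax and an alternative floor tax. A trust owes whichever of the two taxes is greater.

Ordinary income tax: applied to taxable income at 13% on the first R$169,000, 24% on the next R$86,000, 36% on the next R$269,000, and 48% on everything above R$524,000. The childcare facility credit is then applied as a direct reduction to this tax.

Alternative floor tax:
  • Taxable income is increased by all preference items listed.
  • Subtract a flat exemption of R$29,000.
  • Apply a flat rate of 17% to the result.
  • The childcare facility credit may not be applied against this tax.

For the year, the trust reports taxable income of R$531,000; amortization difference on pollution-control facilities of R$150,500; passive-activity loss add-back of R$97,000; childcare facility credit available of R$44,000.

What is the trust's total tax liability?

R$127,415

Ordinary income tax:
  R$169,000 × 13% = R$21,970
  R$86,000 × 24% = R$20,640
  R$269,000 × 36% = R$96,840
  R$7,000 × 48% = R$3,360
  → R$142,810
  Less childcare facility credit R$44,000 → R$98,810

Alternative floor tax:
  Adjusted income: R$531,000 + R$150,500 + R$97,000 = R$778,500
  Less exemption R$29,000 → base R$749,500
  R$749,500 × 17% = R$127,415

R$127,415 > R$98,810, so the alternative floor tax is the binding amount.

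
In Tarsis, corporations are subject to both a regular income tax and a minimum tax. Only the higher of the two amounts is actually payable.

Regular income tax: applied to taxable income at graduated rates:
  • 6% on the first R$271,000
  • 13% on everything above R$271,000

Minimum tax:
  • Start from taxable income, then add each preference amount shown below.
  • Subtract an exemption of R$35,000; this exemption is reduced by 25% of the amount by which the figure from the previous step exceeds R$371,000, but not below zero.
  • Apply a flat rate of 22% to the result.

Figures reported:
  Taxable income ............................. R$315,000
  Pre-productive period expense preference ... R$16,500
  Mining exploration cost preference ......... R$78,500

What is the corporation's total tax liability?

R$84,645

Regular income tax:
  R$271,000 × 6% = R$16,260
  R$44,000 × 13% = R$5,720
  → R$21,980

Minimum tax:
  Adjusted income: R$315,000 + R$16,500 + R$78,500 = R$410,000
  Exemption: R$35,000 − 25% × (R$410,000 − R$371,000) = R$35,000 − R$9,750 = R$25,250
  Base: R$410,000 − R$25,250 = R$384,750
  R$384,750 × 22% = R$84,645

R$84,645 > R$21,980, so the minimum tax is the binding amount.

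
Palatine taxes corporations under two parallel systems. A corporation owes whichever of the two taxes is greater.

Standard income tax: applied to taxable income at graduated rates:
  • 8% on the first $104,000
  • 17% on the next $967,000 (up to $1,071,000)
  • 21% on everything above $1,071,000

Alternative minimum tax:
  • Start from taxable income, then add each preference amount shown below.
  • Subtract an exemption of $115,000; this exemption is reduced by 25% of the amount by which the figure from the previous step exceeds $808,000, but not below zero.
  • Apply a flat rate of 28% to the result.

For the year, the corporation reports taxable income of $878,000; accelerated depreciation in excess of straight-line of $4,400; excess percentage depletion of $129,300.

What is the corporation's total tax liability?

$265,335

Alternative minimum tax:
  Adjusted income: $878,000 + $4,400 + $129,300 = $1,011,700
  Exemption: $115,000 − 25% × ($1,011,700 − $808,000) = $115,000 − $50,925 = $64,075
  Base: $1,011,700 − $64,075 = $947,625
  $947,625 × 28% = $265,335

Standard income tax:
  $104,000 × 8% = $8,320
  $774,000 × 17% = $131,580
  → $139,900

$265,335 > $139,900, so the alternative minimum tax is the binding amount.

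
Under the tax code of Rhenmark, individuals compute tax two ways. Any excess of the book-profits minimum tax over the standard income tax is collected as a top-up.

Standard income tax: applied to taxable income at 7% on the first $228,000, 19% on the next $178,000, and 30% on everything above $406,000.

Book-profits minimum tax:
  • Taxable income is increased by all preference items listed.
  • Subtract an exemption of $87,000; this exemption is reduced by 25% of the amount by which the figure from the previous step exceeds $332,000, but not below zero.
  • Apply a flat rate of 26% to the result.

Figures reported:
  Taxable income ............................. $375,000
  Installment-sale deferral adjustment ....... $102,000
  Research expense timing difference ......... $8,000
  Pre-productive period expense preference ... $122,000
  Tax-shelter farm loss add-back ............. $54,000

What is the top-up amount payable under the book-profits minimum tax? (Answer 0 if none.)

$126,735

Book-profits minimum tax:
  Adjusted income: $375,000 + $102,000 + $8,000 + $122,000 + $54,000 = $661,000
  Exemption: $87,000 − 25% × ($661,000 − $332,000) = $87,000 − $82,250 = $4,750
  Base: $661,000 − $4,750 = $656,250
  $656,250 × 26% = $170,625

Standard income tax:
  $228,000 × 7% = $15,960
  $147,000 × 19% = $27,930
  → $43,890

Excess of book-profits minimum tax over standard income tax: $170,625 − $43,890 = $126,735.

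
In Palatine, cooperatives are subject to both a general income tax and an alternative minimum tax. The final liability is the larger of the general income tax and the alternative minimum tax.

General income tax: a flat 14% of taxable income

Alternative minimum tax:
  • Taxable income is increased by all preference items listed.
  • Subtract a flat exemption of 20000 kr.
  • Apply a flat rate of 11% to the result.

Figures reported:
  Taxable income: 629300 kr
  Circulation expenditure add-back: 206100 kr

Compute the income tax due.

General income tax:
  629300 kr × 14% = 88102 kr

Alternative minimum tax:
  Adjusted income: 629300 kr + 206100 kr = 835400 kr
  Less exemption 20000 kr → base 815400 kr
  815400 kr × 11% = 89694 kr

89694 kr > 88102 kr, so the alternative minimum tax is the binding amount.

89694 kr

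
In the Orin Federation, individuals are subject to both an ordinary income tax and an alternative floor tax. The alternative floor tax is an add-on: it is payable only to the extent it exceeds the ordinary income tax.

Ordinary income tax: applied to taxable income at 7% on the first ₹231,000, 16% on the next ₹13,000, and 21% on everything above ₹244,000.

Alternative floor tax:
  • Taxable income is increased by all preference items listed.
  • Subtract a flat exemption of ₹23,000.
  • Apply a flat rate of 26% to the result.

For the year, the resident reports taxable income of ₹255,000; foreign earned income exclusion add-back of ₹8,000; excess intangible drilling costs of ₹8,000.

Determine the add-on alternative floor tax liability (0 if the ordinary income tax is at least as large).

₹43,920

Alternative floor tax:
  Adjusted income: ₹255,000 + ₹8,000 + ₹8,000 = ₹271,000
  Less exemption ₹23,000 → base ₹248,000
  ₹248,000 × 26% = ₹64,480

Ordinary income tax:
  ₹231,000 × 7% = ₹16,170
  ₹13,000 × 16% = ₹2,080
  ₹11,000 × 21% = ₹2,310
  → ₹20,560

Excess of alternative floor tax over ordinary income tax: ₹64,480 − ₹20,560 = ₹43,920.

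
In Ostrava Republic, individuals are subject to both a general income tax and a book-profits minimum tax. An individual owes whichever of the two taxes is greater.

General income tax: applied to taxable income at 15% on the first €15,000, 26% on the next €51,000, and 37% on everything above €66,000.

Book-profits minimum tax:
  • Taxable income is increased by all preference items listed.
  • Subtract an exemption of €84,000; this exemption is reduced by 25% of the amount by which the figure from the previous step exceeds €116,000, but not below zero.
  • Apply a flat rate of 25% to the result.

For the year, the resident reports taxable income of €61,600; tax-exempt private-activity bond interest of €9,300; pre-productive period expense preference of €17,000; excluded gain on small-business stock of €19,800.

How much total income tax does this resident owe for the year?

Book-profits minimum tax:
  Adjusted income: €61,600 + €9,300 + €17,000 + €19,800 = €107,700
  Exemption: €107,700 ≤ €116,000, so full €84,000 applies
  Base: €107,700 − €84,000 = €23,700
  €23,700 × 25% = €5,925

General income tax:
  €15,000 × 15% = €2,250
  €46,600 × 26% = €12,116
  → €14,366

€14,366 > €5,925, so the general income tax governs.

€14,366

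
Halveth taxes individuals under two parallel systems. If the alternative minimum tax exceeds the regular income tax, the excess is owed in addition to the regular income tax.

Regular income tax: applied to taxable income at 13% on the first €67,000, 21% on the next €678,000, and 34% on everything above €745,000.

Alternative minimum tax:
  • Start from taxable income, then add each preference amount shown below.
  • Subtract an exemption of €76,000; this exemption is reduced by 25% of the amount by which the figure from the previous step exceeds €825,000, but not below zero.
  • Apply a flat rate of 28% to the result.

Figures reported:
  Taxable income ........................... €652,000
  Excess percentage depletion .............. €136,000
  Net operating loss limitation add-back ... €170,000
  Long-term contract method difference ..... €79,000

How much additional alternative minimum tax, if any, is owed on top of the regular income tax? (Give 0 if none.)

€152,360

Regular income tax:
  €67,000 × 13% = €8,710
  €585,000 × 21% = €122,850
  → €131,560

Alternative minimum tax:
  Adjusted income: €652,000 + €136,000 + €170,000 + €79,000 = €1,037,000
  Exemption: €76,000 − 25% × (€1,037,000 − €825,000) = €76,000 − €53,000 = €23,000
  Base: €1,037,000 − €23,000 = €1,014,000
  €1,014,000 × 28% = €283,920

Excess of alternative minimum tax over regular income tax: €283,920 − €131,560 = €152,360.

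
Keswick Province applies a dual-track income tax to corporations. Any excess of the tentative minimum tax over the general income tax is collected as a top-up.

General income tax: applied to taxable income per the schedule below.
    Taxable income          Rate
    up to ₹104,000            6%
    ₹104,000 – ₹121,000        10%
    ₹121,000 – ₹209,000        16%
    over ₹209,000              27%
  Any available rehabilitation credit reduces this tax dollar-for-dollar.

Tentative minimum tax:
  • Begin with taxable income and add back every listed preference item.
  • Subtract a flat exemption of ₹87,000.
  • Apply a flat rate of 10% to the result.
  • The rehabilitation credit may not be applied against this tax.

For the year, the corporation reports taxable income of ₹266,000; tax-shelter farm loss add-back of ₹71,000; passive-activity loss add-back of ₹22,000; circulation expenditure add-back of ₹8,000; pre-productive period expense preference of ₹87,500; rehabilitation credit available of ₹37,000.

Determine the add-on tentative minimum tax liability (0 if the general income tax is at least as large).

₹36,340

General income tax:
  ₹104,000 × 6% = ₹6,240
  ₹17,000 × 10% = ₹1,700
  ₹88,000 × 16% = ₹14,080
  ₹57,000 × 27% = ₹15,390
  → ₹37,410
  Less rehabilitation credit ₹37,000 → ₹410

Tentative minimum tax:
  Adjusted income: ₹266,000 + ₹71,000 + ₹22,000 + ₹8,000 + ₹87,500 = ₹454,500
  Less exemption ₹87,000 → base ₹367,500
  ₹367,500 × 10% = ₹36,750

Excess of tentative minimum tax over general income tax: ₹36,750 − ₹410 = ₹36,340.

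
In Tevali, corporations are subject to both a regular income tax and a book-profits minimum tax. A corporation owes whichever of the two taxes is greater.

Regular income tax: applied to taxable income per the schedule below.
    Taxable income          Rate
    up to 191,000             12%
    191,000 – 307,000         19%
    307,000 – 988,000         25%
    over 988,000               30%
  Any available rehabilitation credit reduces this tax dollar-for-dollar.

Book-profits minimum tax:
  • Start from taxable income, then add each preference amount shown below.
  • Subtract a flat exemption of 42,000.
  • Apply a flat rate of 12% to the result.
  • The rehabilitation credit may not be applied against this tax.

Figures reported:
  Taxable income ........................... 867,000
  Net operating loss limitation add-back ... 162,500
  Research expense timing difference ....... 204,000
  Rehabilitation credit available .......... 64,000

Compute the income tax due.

Regular income tax:
  191,000 × 12% = 22,920
  116,000 × 19% = 22,040
  560,000 × 25% = 140,000
  → 184,960
  Less rehabilitation credit 64,000 → 120,960

Book-profits minimum tax:
  Adjusted income: 867,000 + 162,500 + 204,000 = 1,233,500
  Less exemption 42,000 → base 1,191,500
  1,191,500 × 12% = 142,980

142,980 > 120,960, so the book-profits minimum tax is the binding amount.

142,980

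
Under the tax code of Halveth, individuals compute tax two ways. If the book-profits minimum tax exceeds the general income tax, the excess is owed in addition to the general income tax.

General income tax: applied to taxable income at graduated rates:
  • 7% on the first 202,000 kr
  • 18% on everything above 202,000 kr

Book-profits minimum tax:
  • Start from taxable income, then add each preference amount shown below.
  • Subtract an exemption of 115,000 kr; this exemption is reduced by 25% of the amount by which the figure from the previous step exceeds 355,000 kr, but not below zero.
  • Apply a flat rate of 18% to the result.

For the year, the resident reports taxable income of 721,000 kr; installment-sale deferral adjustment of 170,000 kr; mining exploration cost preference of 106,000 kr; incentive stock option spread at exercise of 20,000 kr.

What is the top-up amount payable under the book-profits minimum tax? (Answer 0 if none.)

75,500 kr

Book-profits minimum tax:
  Adjusted income: 721,000 kr + 170,000 kr + 106,000 kr + 20,000 kr = 1,017,000 kr
  Exemption: 25% × (1,017,000 kr − 355,000 kr) = 165,500 kr ≥ 115,000 kr, so the exemption is fully phased out
  Base: 1,017,000 kr − 0 kr = 1,017,000 kr
  1,017,000 kr × 18% = 183,060 kr

General income tax:
  202,000 kr × 7% = 14,140 kr
  519,000 kr × 18% = 93,420 kr
  → 107,560 kr

Excess of book-profits minimum tax over general income tax: 183,060 kr − 107,560 kr = 75,500 kr.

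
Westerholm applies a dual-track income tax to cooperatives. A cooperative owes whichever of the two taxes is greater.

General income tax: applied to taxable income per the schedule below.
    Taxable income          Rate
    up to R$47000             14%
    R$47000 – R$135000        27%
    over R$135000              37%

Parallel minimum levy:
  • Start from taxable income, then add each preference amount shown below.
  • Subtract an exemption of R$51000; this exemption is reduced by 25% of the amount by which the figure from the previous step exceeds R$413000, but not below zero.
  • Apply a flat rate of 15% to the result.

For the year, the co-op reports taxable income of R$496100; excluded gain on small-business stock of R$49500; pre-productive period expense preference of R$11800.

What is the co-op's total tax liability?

Parallel minimum levy:
  Adjusted income: R$496100 + R$49500 + R$11800 = R$557400
  Exemption: R$51000 − 25% × (R$557400 − R$413000) = R$51000 − R$36100 = R$14900
  Base: R$557400 − R$14900 = R$542500
  R$542500 × 15% = R$81375

General income tax:
  R$47000 × 14% = R$6580
  R$88000 × 27% = R$23760
  R$361100 × 37% = R$133607
  → R$163947

R$163947 > R$81375, so the general income tax governs.

R$163947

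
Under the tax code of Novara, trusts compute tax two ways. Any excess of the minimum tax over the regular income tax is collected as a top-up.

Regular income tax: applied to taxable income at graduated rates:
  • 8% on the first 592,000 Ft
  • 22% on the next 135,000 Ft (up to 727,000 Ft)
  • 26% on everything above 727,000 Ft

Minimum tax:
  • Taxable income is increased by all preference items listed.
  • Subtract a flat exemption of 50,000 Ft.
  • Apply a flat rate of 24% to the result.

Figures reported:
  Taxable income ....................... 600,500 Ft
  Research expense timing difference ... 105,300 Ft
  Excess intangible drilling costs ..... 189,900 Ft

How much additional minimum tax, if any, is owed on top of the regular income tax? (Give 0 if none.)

153,738 Ft

Minimum tax:
  Adjusted income: 600,500 Ft + 105,300 Ft + 189,900 Ft = 895,700 Ft
  Less exemption 50,000 Ft → base 845,700 Ft
  845,700 Ft × 24% = 202,968 Ft

Regular income tax:
  592,000 Ft × 8% = 47,360 Ft
  8,500 Ft × 22% = 1,870 Ft
  → 49,230 Ft

Excess of minimum tax over regular income tax: 202,968 Ft − 49,230 Ft = 153,738 Ft.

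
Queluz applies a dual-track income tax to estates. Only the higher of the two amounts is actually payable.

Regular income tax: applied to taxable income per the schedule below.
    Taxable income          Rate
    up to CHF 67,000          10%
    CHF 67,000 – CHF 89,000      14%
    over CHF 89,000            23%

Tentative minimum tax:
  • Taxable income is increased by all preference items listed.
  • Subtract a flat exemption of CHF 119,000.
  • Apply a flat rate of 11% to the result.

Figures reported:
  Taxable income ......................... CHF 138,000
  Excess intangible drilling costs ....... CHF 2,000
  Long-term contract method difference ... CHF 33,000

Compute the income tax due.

CHF 21,050

Tentative minimum tax:
  Adjusted income: CHF 138,000 + CHF 2,000 + CHF 33,000 = CHF 173,000
  Less exemption CHF 119,000 → base CHF 54,000
  CHF 54,000 × 11% = CHF 5,940

Regular income tax:
  CHF 67,000 × 10% = CHF 6,700
  CHF 22,000 × 14% = CHF 3,080
  CHF 49,000 × 23% = CHF 11,270
  → CHF 21,050

CHF 21,050 > CHF 5,940, so the regular income tax governs.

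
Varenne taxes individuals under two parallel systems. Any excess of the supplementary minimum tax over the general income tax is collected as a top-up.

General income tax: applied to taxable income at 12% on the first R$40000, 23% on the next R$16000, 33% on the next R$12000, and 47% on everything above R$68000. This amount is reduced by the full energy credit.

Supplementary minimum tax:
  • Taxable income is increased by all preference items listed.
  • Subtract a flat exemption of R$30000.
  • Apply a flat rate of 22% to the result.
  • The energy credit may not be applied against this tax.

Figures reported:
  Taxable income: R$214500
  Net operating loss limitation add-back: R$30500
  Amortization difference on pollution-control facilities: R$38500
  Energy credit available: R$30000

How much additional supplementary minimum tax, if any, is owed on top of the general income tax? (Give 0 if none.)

R$4475

General income tax:
  R$40000 × 12% = R$4800
  R$16000 × 23% = R$3680
  R$12000 × 33% = R$3960
  R$146500 × 47% = R$68855
  → R$81295
  Less energy credit R$30000 → R$51295

Supplementary minimum tax:
  Adjusted income: R$214500 + R$30500 + R$38500 = R$283500
  Less exemption R$30000 → base R$253500
  R$253500 × 22% = R$55770

Excess of supplementary minimum tax over general income tax: R$55770 − R$51295 = R$4475.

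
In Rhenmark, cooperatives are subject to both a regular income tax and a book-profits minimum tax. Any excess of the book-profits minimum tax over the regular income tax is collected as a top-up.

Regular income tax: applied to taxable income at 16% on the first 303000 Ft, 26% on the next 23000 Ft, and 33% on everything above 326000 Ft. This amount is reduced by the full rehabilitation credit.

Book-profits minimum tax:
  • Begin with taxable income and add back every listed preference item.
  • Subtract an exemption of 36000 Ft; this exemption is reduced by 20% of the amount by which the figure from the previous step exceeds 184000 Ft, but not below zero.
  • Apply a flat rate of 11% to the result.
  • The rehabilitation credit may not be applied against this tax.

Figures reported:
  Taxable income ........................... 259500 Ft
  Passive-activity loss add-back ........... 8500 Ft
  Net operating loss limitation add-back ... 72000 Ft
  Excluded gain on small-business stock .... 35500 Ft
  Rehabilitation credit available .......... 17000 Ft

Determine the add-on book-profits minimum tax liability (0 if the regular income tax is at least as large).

Regular income tax:
  259500 Ft × 16% = 41520 Ft
  Less rehabilitation credit 17000 Ft → 24520 Ft

Book-profits minimum tax:
  Adjusted income: 259500 Ft + 8500 Ft + 72000 Ft + 35500 Ft = 375500 Ft
  Exemption: 20% × (375500 Ft − 184000 Ft) = 38300 Ft ≥ 36000 Ft, so the exemption is fully phased out
  Base: 375500 Ft − 0 Ft = 375500 Ft
  375500 Ft × 11% = 41305 Ft

Excess of book-profits minimum tax over regular income tax: 41305 Ft − 24520 Ft = 16785 Ft.

16785 Ft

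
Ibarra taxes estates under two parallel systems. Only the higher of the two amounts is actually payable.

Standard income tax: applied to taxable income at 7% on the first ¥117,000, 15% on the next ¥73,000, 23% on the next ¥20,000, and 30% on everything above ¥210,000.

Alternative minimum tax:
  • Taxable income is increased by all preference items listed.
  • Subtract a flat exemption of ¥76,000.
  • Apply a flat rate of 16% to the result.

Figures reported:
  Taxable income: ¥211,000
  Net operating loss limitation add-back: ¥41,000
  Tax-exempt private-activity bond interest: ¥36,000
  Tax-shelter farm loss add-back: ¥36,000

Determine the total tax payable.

Alternative minimum tax:
  Adjusted income: ¥211,000 + ¥41,000 + ¥36,000 + ¥36,000 = ¥324,000
  Less exemption ¥76,000 → base ¥248,000
  ¥248,000 × 16% = ¥39,680

Standard income tax:
  ¥117,000 × 7% = ¥8,190
  ¥73,000 × 15% = ¥10,950
  ¥20,000 × 23% = ¥4,600
  ¥1,000 × 30% = ¥300
  → ¥24,040

¥39,680 > ¥24,040, so the alternative minimum tax is the binding amount.

¥39,680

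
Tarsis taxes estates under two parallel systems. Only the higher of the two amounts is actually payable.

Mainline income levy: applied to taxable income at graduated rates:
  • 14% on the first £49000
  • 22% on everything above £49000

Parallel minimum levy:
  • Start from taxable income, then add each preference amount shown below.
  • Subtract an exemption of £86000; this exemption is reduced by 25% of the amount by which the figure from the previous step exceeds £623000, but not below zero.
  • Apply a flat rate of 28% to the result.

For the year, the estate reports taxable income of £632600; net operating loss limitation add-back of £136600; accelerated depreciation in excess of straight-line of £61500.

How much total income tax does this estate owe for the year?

£223055

Mainline income levy:
  £49000 × 14% = £6860
  £583600 × 22% = £128392
  → £135252

Parallel minimum levy:
  Adjusted income: £632600 + £136600 + £61500 = £830700
  Exemption: £86000 − 25% × (£830700 − £623000) = £86000 − £51925 = £34075
  Base: £830700 − £34075 = £796625
  £796625 × 28% = £223055

£223055 > £135252, so the parallel minimum levy is the binding amount.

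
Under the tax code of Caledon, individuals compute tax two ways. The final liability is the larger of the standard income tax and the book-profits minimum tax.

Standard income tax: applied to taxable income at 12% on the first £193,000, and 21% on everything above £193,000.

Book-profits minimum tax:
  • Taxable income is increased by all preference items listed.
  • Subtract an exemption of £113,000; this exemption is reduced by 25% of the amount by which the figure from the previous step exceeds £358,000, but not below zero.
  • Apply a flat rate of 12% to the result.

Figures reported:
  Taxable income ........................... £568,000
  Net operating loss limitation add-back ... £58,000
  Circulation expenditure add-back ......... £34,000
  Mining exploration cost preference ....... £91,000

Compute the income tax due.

Standard income tax:
  £193,000 × 12% = £23,160
  £375,000 × 21% = £78,750
  → £101,910

Book-profits minimum tax:
  Adjusted income: £568,000 + £58,000 + £34,000 + £91,000 = £751,000
  Exemption: £113,000 − 25% × (£751,000 − £358,000) = £113,000 − £98,250 = £14,750
  Base: £751,000 − £14,750 = £736,250
  £736,250 × 12% = £88,350

£101,910 > £88,350, so the standard income tax governs.

£101,910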